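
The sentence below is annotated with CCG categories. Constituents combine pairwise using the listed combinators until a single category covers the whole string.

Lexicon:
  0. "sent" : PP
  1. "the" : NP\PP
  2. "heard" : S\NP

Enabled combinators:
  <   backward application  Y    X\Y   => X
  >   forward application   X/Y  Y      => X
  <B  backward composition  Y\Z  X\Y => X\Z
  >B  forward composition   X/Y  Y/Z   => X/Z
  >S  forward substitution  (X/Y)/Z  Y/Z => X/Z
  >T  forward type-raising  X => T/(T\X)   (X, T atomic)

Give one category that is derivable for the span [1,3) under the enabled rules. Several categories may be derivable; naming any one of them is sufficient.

S\PP

[0,3] S   <
  [0,1] "sent" : PP
  [1,3] S\PP   <B
    [1,2] "the" : NP\PP
    [2,3] "heard" : S\NP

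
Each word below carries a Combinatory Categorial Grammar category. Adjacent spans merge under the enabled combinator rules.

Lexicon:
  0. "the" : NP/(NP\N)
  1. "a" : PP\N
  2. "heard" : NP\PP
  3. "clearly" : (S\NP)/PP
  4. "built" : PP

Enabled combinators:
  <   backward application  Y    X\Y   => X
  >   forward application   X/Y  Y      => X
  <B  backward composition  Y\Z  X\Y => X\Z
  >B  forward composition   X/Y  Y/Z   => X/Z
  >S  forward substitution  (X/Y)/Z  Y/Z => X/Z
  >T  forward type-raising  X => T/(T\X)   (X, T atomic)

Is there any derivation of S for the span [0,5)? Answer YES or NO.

[0,5] S   <
  [0,3] NP   >
    [0,1] "the" : NP/(NP\N)
    [1,3] NP\N   <B
      [1,2] "a" : PP\N
      [2,3] "heard" : NP\PP
  [3,5] S\NP   >
    [3,4] "clearly" : (S\NP)/PP
    [4,5] "built" : PP

YES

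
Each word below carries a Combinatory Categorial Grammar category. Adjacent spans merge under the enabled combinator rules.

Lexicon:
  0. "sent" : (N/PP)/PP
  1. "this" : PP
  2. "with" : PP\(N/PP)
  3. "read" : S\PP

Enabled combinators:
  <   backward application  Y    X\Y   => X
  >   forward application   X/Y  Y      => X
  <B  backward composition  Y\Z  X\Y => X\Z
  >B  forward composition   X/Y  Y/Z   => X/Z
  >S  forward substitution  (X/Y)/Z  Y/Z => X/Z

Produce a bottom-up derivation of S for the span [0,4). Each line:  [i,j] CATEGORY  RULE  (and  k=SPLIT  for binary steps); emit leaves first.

[0,4] S   <
  [0,3] PP   <
    [0,2] N/PP   >
      [0,1] "sent" : (N/PP)/PP
      [1,2] "this" : PP
    [2,3] "with" : PP\(N/PP)
  [3,4] "read" : S\PP

[0,1] (N/PP)/PP  lex  "sent"
[1,2] PP  lex  "this"
[0,2] N/PP  >  k=1
[2,3] PP\(N/PP)  lex  "with"
[0,3] PP  <  k=2
[3,4] S\PP  lex  "read"
[0,4] S  <  k=3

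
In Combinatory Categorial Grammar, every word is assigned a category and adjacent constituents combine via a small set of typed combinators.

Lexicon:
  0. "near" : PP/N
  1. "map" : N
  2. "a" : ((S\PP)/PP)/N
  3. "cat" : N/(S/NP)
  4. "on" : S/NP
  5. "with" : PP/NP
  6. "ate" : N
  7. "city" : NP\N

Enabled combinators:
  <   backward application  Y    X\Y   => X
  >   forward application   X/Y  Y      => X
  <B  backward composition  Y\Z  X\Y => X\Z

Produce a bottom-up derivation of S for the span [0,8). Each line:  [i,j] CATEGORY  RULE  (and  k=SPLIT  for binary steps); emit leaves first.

[0,8] S   <
  [0,2] PP   >
    [0,1] "near" : PP/N
    [1,2] "map" : N
  [2,8] S\PP   >
    [2,5] (S\PP)/PP   >
      [2,3] "a" : ((S\PP)/PP)/N
      [3,5] N   >
        [3,4] "cat" : N/(S/NP)
        [4,5] "on" : S/NP
    [5,8] PP   >
      [5,6] "with" : PP/NP
      [6,8] NP   <
        [6,7] "ate" : N
        [7,8] "city" : NP\N

[0,1] PP/N  lex  "near"
[1,2] N  lex  "map"
[0,2] PP  >  k=1
[2,3] ((S\PP)/PP)/N  lex  "a"
[3,4] N/(S/NP)  lex  "cat"
[4,5] S/NP  lex  "on"
[3,5] N  >  k=4
[2,5] (S\PP)/PP  >  k=3
[5,6] PP/NP  lex  "with"
[6,7] N  lex  "ate"
[7,8] NP\N  lex  "city"
[6,8] NP  <  k=7
[5,8] PP  >  k=6
[2,8] S\PP  >  k=5
[0,8] S  <  k=2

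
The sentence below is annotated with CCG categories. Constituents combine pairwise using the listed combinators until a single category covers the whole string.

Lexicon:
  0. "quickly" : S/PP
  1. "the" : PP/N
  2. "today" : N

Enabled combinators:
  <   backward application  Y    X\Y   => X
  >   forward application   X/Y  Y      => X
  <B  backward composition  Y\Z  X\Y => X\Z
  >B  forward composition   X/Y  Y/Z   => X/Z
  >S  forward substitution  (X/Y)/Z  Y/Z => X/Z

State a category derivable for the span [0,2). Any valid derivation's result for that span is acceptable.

S/N

[0,3] S   >
  [0,2] S/N   >B
    [0,1] "quickly" : S/PP
    [1,2] "the" : PP/N
  [2,3] "today" : N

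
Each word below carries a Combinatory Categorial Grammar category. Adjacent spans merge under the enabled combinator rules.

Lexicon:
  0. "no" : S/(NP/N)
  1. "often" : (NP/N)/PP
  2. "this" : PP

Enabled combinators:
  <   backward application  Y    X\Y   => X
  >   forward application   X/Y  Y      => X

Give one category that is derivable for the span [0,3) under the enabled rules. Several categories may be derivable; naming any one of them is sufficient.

[0,3] S   >
  [0,1] "no" : S/(NP/N)
  [1,3] NP/N   >
    [1,2] "often" : (NP/N)/PP
    [2,3] "this" : PP

S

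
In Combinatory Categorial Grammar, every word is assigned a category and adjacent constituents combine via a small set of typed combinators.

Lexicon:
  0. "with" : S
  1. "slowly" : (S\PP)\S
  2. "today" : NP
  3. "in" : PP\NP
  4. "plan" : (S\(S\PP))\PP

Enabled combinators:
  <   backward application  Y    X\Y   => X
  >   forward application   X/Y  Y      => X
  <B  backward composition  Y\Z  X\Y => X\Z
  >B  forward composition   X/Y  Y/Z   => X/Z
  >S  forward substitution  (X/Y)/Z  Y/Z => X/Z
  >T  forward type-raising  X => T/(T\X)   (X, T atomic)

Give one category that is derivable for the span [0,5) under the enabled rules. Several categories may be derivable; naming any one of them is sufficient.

S

[0,5] S   <
  [0,2] S\PP   <
    [0,1] "with" : S
    [1,2] "slowly" : (S\PP)\S
  [2,5] S\(S\PP)   <
    [2,4] PP   >
      [2,3] PP/(PP\NP)   >T
        [2,3] "today" : NP
      [3,4] "in" : PP\NP
    [4,5] "plan" : (S\(S\PP))\PP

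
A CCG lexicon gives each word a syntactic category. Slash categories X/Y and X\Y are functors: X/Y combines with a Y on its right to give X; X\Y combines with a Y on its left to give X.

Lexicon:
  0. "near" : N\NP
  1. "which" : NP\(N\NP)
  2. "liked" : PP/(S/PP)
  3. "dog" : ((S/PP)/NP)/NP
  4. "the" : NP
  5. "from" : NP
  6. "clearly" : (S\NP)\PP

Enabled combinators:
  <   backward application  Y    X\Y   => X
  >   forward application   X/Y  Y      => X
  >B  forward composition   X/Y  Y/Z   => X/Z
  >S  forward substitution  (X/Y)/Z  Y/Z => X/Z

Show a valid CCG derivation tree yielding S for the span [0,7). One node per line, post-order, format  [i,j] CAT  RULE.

[0,1] N\NP  lex  "near"
[1,2] NP\(N\NP)  lex  "which"
[0,2] NP  <  k=1
[2,3] PP/(S/PP)  lex  "liked"
[3,4] ((S/PP)/NP)/NP  lex  "dog"
[4,5] NP  lex  "the"
[3,5] (S/PP)/NP  >  k=4
[5,6] NP  lex  "from"
[3,6] S/PP  >  k=5
[2,6] PP  >  k=3
[6,7] (S\NP)\PP  lex  "clearly"
[2,7] S\NP  <  k=6
[0,7] S  <  k=2

[0,7] S   <
  [0,2] NP   <
    [0,1] "near" : N\NP
    [1,2] "which" : NP\(N\NP)
  [2,7] S\NP   <
    [2,6] PP   >
      [2,3] "liked" : PP/(S/PP)
      [3,6] S/PP   >
        [3,5] (S/PP)/NP   >
          [3,4] "dog" : ((S/PP)/NP)/NP
          [4,5] "the" : NP
        [5,6] "from" : NP
    [6,7] "clearly" : (S\NP)\PP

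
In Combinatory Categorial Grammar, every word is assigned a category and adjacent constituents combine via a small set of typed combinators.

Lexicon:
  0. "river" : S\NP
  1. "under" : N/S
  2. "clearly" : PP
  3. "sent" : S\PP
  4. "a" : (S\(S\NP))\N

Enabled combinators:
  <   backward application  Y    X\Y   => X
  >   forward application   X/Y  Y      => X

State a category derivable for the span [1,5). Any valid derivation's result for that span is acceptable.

[0,5] S   <
  [0,1] "river" : S\NP
  [1,5] S\(S\NP)   <
    [1,4] N   >
      [1,2] "under" : N/S
      [2,4] S   <
        [2,3] "clearly" : PP
        [3,4] "sent" : S\PP
    [4,5] "a" : (S\(S\NP))\N

S\(S\NP)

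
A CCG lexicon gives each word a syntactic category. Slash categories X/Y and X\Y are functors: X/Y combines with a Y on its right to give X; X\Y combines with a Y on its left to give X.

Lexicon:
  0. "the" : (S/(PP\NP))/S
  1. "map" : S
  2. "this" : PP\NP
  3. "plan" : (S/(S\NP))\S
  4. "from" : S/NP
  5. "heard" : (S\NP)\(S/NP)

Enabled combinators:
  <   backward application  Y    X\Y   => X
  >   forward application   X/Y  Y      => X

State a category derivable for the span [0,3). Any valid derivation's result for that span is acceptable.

[0,6] S   >
  [0,4] S/(S\NP)   <
    [0,3] S   >
      [0,2] S/(PP\NP)   >
        [0,1] "the" : (S/(PP\NP))/S
        [1,2] "map" : S
      [2,3] "this" : PP\NP
    [3,4] "plan" : (S/(S\NP))\S
  [4,6] S\NP   <
    [4,5] "from" : S/NP
    [5,6] "heard" : (S\NP)\(S/NP)

S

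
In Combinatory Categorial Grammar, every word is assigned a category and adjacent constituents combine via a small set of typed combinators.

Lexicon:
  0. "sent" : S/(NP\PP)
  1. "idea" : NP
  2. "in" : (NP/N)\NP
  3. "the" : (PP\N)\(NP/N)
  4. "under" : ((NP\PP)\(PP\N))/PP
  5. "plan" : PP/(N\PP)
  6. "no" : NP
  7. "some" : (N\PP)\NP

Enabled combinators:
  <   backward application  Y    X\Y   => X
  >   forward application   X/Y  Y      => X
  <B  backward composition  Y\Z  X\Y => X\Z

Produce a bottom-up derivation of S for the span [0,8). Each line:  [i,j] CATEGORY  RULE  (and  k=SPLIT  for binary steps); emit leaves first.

[0,1] S/(NP\PP)  lex  "sent"
[1,2] NP  lex  "idea"
[2,3] (NP/N)\NP  lex  "in"
[1,3] NP/N  <  k=2
[3,4] (PP\N)\(NP/N)  lex  "the"
[1,4] PP\N  <  k=3
[4,5] ((NP\PP)\(PP\N))/PP  lex  "under"
[5,6] PP/(N\PP)  lex  "plan"
[6,7] NP  lex  "no"
[7,8] (N\PP)\NP  lex  "some"
[6,8] N\PP  <  k=7
[5,8] PP  >  k=6
[4,8] (NP\PP)\(PP\N)  >  k=5
[1,8] NP\PP  <  k=4
[0,8] S  >  k=1

[0,8] S   >
  [0,1] "sent" : S/(NP\PP)
  [1,8] NP\PP   <
    [1,4] PP\N   <
      [1,3] NP/N   <
        [1,2] "idea" : NP
        [2,3] "in" : (NP/N)\NP
      [3,4] "the" : (PP\N)\(NP/N)
    [4,8] (NP\PP)\(PP\N)   >
      [4,5] "under" : ((NP\PP)\(PP\N))/PP
      [5,8] PP   >
        [5,6] "plan" : PP/(N\PP)
        [6,8] N\PP   <
          [6,7] "no" : NP
          [7,8] "some" : (N\PP)\NP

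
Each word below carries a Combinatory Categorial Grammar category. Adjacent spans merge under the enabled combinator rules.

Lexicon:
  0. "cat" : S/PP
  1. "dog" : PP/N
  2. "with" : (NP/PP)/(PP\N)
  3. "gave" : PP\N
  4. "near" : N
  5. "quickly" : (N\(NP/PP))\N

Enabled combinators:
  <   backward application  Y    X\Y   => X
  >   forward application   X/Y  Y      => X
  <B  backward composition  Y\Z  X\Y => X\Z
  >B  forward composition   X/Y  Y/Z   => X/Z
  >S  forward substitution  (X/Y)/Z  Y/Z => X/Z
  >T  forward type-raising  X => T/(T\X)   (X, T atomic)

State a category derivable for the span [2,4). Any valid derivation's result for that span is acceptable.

NP/PP

[0,6] S   >
  [0,1] "cat" : S/PP
  [1,6] PP   >
    [1,2] "dog" : PP/N
    [2,6] N   <
      [2,4] NP/PP   >
        [2,3] "with" : (NP/PP)/(PP\N)
        [3,4] "gave" : PP\N
      [4,6] N\(NP/PP)   <
        [4,5] "near" : N
        [5,6] "quickly" : (N\(NP/PP))\N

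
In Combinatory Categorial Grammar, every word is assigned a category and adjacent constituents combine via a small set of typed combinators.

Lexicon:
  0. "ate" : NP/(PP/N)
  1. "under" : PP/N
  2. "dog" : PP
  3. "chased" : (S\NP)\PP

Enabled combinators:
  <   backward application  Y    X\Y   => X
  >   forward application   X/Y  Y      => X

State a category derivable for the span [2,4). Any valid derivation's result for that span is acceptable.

[0,4] S   <
  [0,2] NP   >
    [0,1] "ate" : NP/(PP/N)
    [1,2] "under" : PP/N
  [2,4] S\NP   <
    [2,3] "dog" : PP
    [3,4] "chased" : (S\NP)\PP

S\NP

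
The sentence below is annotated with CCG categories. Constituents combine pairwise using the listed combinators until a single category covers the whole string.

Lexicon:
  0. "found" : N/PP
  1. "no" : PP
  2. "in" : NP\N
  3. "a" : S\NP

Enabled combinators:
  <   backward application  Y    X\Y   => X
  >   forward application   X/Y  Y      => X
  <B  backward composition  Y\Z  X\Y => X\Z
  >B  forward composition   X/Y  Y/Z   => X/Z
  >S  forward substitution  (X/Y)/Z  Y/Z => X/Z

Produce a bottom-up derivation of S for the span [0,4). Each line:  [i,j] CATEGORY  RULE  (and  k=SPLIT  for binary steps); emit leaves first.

[0,1] N/PP  lex  "found"
[1,2] PP  lex  "no"
[0,2] N  >  k=1
[2,3] NP\N  lex  "in"
[0,3] NP  <  k=2
[3,4] S\NP  lex  "a"
[0,4] S  <  k=3

[0,4] S   <
  [0,3] NP   <
    [0,2] N   >
      [0,1] "found" : N/PP
      [1,2] "no" : PP
    [2,3] "in" : NP\N
  [3,4] "a" : S\NP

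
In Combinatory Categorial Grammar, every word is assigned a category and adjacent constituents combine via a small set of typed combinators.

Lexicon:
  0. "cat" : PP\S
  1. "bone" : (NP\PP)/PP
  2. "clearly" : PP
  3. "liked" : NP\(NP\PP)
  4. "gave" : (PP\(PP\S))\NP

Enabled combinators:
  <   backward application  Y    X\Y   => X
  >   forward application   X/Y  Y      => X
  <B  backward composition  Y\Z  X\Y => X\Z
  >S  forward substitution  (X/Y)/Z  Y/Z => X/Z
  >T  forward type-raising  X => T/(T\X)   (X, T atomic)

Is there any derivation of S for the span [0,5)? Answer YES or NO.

NO

PP\S (NP\PP)/PP PP NP\(NP\PP) (PP\(PP\S))\NP
CKY chart[0,5] = {N/(N\PP), NP/(NP\PP), PP, PP/(PP\PP), S/(S\PP)}; S ∉ chart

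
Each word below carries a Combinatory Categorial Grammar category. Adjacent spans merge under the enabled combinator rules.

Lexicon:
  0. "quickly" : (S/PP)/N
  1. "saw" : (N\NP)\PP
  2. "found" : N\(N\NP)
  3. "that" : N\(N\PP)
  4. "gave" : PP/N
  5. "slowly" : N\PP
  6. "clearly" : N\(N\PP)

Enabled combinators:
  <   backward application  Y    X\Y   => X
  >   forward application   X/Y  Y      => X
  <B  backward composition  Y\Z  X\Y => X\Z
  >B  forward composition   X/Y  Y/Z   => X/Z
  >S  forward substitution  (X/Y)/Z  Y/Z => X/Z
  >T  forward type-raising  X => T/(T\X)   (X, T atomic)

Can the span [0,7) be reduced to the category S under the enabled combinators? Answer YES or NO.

YES

[0,7] S   >
  [0,5] S/N   >B
    [0,4] S/PP   >
      [0,1] "quickly" : (S/PP)/N
      [1,4] N   <
        [1,3] N\PP   <B
          [1,2] "saw" : (N\NP)\PP
          [2,3] "found" : N\(N\NP)
        [3,4] "that" : N\(N\PP)
    [4,5] "gave" : PP/N
  [5,7] N   <
    [5,6] "slowly" : N\PP
    [6,7] "clearly" : N\(N\PP)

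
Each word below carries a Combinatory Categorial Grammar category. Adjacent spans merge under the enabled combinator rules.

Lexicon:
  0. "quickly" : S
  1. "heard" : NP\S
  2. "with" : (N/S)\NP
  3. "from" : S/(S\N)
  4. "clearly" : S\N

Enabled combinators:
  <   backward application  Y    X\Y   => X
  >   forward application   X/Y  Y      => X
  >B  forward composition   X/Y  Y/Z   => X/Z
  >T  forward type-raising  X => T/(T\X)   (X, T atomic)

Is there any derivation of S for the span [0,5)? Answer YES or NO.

NO

S NP\S (N/S)\NP S/(S\N) S\N
CKY chart[0,5] = {N, N/(N\N), N/(S\S), NP/(NP\N), PP/(PP\N), S/(S\N)}; S ∉ chart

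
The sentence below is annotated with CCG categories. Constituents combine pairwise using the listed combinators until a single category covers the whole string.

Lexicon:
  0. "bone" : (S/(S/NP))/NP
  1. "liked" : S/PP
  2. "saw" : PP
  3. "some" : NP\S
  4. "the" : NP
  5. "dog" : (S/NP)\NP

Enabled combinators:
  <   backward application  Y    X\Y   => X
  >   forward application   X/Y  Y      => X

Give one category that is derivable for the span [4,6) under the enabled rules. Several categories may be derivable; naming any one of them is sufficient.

[0,6] S   >
  [0,4] S/(S/NP)   >
    [0,1] "bone" : (S/(S/NP))/NP
    [1,4] NP   <
      [1,3] S   >
        [1,2] "liked" : S/PP
        [2,3] "saw" : PP
      [3,4] "some" : NP\S
  [4,6] S/NP   <
    [4,5] "the" : NP
    [5,6] "dog" : (S/NP)\NP

S/NP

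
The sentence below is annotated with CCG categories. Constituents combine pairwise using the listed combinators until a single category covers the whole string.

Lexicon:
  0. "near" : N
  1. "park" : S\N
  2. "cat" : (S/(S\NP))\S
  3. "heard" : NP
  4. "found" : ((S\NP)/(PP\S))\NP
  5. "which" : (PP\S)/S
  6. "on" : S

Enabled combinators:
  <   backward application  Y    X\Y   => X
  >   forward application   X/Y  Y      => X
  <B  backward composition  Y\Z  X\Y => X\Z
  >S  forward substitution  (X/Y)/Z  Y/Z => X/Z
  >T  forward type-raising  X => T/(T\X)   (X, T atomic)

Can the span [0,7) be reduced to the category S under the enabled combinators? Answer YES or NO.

[0,7] S   >
  [0,3] S/(S\NP)   <
    [0,2] S   <
      [0,1] "near" : N
      [1,2] "park" : S\N
    [2,3] "cat" : (S/(S\NP))\S
  [3,7] S\NP   >
    [3,5] (S\NP)/(PP\S)   <
      [3,4] "heard" : NP
      [4,5] "found" : ((S\NP)/(PP\S))\NP
    [5,7] PP\S   >
      [5,6] "which" : (PP\S)/S
      [6,7] "on" : S

YES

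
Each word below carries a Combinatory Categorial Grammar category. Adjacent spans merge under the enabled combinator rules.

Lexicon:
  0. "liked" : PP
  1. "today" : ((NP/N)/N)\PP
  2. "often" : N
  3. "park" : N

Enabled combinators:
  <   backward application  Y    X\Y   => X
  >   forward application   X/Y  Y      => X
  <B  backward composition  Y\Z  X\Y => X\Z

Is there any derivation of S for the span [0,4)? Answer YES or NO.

NO

PP ((NP/N)/N)\PP N N
CKY chart[0,4] = {NP}; S ∉ chart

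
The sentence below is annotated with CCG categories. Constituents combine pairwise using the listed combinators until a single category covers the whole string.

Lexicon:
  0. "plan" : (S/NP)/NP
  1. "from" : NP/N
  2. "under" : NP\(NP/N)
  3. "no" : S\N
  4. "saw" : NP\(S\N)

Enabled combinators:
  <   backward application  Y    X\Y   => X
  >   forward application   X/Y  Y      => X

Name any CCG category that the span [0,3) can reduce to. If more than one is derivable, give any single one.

S/NP

[0,5] S   >
  [0,3] S/NP   >
    [0,1] "plan" : (S/NP)/NP
    [1,3] NP   <
      [1,2] "from" : NP/N
      [2,3] "under" : NP\(NP/N)
  [3,5] NP   <
    [3,4] "no" : S\N
    [4,5] "saw" : NP\(S\N)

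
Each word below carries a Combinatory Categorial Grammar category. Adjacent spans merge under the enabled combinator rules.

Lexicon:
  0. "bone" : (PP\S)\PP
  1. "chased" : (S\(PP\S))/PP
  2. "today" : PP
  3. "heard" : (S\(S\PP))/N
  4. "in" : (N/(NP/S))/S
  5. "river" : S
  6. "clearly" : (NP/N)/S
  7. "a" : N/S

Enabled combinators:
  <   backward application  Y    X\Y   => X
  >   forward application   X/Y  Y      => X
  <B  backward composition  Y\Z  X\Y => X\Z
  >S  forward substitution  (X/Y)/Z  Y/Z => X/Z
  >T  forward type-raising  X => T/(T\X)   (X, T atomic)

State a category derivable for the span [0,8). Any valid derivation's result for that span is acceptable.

[0,8] S   <
  [0,3] S\PP   <B
    [0,1] "bone" : (PP\S)\PP
    [1,3] S\(PP\S)   >
      [1,2] "chased" : (S\(PP\S))/PP
      [2,3] "today" : PP
  [3,8] S\(S\PP)   >
    [3,4] "heard" : (S\(S\PP))/N
    [4,8] N   >
      [4,6] N/(NP/S)   >
        [4,5] "in" : (N/(NP/S))/S
        [5,6] "river" : S
      [6,8] NP/S   >S
        [6,7] "clearly" : (NP/N)/S
        [7,8] "a" : N/S

S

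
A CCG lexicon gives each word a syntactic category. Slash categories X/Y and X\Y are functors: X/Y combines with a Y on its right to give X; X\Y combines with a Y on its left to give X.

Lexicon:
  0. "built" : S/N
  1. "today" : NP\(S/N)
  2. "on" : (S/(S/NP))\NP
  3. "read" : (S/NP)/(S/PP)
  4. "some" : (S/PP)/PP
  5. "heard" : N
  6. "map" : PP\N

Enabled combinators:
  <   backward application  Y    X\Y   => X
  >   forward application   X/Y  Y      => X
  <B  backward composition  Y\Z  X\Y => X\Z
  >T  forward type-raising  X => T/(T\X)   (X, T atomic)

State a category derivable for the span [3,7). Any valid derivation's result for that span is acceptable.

S/NP

[0,7] S   >
  [0,3] S/(S/NP)   <
    [0,2] NP   <
      [0,1] "built" : S/N
      [1,2] "today" : NP\(S/N)
    [2,3] "on" : (S/(S/NP))\NP
  [3,7] S/NP   >
    [3,4] "read" : (S/NP)/(S/PP)
    [4,7] S/PP   >
      [4,5] "some" : (S/PP)/PP
      [5,7] PP   <
        [5,6] "heard" : N
        [6,7] "map" : PP\N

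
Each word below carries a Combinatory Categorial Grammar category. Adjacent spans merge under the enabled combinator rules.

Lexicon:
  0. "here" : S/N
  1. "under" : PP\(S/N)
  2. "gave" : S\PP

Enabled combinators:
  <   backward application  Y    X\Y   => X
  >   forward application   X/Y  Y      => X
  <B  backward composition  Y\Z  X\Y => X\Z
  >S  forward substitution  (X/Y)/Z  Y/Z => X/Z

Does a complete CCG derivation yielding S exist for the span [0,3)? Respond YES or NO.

[0,3] S   <
  [0,2] PP   <
    [0,1] "here" : S/N
    [1,2] "under" : PP\(S/N)
  [2,3] "gave" : S\PP

YES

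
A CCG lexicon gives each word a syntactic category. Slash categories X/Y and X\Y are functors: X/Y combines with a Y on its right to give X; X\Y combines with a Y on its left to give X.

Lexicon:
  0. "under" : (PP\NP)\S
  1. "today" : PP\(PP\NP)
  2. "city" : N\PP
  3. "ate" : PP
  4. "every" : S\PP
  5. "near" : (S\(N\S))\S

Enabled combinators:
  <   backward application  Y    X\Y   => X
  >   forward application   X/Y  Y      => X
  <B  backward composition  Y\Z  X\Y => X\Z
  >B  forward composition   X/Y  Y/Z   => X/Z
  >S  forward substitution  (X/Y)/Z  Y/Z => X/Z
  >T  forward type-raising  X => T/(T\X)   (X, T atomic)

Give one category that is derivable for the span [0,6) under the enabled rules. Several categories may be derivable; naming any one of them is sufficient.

[0,6] S   <
  [0,3] N\S   <B
    [0,2] PP\S   <B
      [0,1] "under" : (PP\NP)\S
      [1,2] "today" : PP\(PP\NP)
    [2,3] "city" : N\PP
  [3,6] S\(N\S)   <
    [3,5] S   <
      [3,4] "ate" : PP
      [4,5] "every" : S\PP
    [5,6] "near" : (S\(N\S))\S

S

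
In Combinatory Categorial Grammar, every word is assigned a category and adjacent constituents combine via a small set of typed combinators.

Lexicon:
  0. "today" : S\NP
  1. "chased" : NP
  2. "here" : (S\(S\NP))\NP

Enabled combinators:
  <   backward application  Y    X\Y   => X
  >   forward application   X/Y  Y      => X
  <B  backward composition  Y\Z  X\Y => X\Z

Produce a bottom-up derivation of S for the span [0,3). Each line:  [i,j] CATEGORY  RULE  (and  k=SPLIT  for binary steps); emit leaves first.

[0,3] S   <
  [0,1] "today" : S\NP
  [1,3] S\(S\NP)   <
    [1,2] "chased" : NP
    [2,3] "here" : (S\(S\NP))\NP

[0,1] S\NP  lex  "today"
[1,2] NP  lex  "chased"
[2,3] (S\(S\NP))\NP  lex  "here"
[1,3] S\(S\NP)  <  k=2
[0,3] S  <  k=1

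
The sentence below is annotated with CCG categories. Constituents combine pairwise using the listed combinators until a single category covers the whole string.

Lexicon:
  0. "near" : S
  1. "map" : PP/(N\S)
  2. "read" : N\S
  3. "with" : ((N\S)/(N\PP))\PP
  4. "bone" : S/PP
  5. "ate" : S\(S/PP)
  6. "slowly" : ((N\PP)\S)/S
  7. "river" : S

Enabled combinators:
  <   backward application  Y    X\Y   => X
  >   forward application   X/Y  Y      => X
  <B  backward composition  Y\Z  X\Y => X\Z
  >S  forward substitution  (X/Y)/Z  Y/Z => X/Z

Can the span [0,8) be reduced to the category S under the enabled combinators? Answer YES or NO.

S PP/(N\S) N\S ((N\S)/(N\PP))\PP S/PP S\(S/PP) ((N\PP)\S)/S S
CKY chart[0,8] = {N}; S ∉ chart

NO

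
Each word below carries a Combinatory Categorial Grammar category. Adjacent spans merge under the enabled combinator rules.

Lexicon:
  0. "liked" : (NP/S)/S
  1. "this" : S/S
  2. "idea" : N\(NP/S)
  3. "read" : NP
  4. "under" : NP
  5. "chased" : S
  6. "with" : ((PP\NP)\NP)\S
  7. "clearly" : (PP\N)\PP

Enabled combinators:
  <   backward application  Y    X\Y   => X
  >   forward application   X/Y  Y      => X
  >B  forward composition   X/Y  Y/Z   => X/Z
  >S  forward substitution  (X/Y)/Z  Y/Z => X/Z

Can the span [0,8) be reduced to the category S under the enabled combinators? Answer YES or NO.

(NP/S)/S S/S N\(NP/S) NP NP S ((PP\NP)\NP)\S (PP\N)\PP
CKY chart[0,8] = {PP}; S ∉ chart

NO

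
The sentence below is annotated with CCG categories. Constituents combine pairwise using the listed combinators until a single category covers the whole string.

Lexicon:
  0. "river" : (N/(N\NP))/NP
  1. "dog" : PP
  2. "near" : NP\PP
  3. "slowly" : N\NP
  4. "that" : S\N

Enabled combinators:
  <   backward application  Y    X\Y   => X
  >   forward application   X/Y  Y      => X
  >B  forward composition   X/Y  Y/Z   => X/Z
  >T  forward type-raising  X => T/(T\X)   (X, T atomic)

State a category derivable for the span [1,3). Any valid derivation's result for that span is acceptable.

NP

[0,5] S   <
  [0,4] N   >
    [0,3] N/(N\NP)   >
      [0,1] "river" : (N/(N\NP))/NP
      [1,3] NP   <
        [1,2] "dog" : PP
        [2,3] "near" : NP\PP
    [3,4] "slowly" : N\NP
  [4,5] "that" : S\N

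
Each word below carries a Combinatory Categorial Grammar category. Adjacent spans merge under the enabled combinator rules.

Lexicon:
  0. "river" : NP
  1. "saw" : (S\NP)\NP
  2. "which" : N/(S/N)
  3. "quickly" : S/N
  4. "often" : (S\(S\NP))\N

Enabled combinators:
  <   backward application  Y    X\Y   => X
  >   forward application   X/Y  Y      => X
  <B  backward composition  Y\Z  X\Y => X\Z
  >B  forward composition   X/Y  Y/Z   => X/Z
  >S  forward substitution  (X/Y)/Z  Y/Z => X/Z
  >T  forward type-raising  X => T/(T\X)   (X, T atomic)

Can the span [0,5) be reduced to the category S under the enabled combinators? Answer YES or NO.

YES

[0,5] S   <
  [0,2] S\NP   <
    [0,1] "river" : NP
    [1,2] "saw" : (S\NP)\NP
  [2,5] S\(S\NP)   <
    [2,4] N   >
      [2,3] "which" : N/(S/N)
      [3,4] "quickly" : S/N
    [4,5] "often" : (S\(S\NP))\N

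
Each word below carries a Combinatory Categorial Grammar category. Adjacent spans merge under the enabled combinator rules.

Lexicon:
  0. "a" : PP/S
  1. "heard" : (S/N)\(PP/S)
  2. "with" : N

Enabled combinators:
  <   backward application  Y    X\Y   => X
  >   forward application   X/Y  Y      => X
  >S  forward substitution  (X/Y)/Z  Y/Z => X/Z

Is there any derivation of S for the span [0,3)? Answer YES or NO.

[0,3] S   >
  [0,2] S/N   <
    [0,1] "a" : PP/S
    [1,2] "heard" : (S/N)\(PP/S)
  [2,3] "with" : N

YES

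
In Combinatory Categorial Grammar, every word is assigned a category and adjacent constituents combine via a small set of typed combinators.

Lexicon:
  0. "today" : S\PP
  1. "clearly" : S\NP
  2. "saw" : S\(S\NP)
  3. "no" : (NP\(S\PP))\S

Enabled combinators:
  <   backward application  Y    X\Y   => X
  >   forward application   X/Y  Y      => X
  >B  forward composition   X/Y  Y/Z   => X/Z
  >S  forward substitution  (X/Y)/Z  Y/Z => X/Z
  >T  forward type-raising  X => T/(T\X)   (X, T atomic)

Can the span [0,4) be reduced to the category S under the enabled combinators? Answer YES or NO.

S\PP S\NP S\(S\NP) (NP\(S\PP))\S
CKY chart[0,4] = {N/(N\NP), NP, NP/(NP\NP), PP/(PP\NP), S/(S\NP)}; S ∉ chart

NO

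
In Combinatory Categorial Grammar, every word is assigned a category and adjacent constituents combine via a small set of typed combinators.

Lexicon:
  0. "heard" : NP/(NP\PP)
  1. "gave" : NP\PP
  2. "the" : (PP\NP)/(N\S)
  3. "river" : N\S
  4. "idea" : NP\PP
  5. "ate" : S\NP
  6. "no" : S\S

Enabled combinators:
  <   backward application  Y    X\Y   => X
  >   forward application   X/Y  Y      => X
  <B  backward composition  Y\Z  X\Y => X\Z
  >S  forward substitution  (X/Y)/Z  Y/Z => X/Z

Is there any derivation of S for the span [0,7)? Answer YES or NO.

[0,7] S   <
  [0,5] NP   <
    [0,4] PP   <
      [0,2] NP   >
        [0,1] "heard" : NP/(NP\PP)
        [1,2] "gave" : NP\PP
      [2,4] PP\NP   >
        [2,3] "the" : (PP\NP)/(N\S)
        [3,4] "river" : N\S
    [4,5] "idea" : NP\PP
  [5,7] S\NP   <B
    [5,6] "ate" : S\NP
    [6,7] "no" : S\S

YES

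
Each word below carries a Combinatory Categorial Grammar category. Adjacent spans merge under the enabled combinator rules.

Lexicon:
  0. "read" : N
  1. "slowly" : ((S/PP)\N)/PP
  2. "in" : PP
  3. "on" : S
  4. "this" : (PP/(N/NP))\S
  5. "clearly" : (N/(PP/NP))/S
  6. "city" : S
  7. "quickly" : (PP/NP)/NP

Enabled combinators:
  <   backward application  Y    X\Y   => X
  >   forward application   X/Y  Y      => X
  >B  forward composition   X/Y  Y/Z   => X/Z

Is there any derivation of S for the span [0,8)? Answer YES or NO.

[0,8] S   >
  [0,3] S/PP   <
    [0,1] "read" : N
    [1,3] (S/PP)\N   >
      [1,2] "slowly" : ((S/PP)\N)/PP
      [2,3] "in" : PP
  [3,8] PP   >
    [3,5] PP/(N/NP)   <
      [3,4] "on" : S
      [4,5] "this" : (PP/(N/NP))\S
    [5,8] N/NP   >B
      [5,7] N/(PP/NP)   >
        [5,6] "clearly" : (N/(PP/NP))/S
        [6,7] "city" : S
      [7,8] "quickly" : (PP/NP)/NP

YES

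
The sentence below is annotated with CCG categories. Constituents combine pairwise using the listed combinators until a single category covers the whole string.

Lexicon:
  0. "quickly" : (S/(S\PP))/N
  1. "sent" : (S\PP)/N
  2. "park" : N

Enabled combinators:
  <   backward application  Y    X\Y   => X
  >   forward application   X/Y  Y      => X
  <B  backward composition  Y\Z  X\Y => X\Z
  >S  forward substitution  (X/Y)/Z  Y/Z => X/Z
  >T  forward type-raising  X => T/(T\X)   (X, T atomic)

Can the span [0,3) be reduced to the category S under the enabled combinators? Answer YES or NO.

YES

[0,3] S   >
  [0,2] S/N   >S
    [0,1] "quickly" : (S/(S\PP))/N
    [1,2] "sent" : (S\PP)/N
  [2,3] "park" : N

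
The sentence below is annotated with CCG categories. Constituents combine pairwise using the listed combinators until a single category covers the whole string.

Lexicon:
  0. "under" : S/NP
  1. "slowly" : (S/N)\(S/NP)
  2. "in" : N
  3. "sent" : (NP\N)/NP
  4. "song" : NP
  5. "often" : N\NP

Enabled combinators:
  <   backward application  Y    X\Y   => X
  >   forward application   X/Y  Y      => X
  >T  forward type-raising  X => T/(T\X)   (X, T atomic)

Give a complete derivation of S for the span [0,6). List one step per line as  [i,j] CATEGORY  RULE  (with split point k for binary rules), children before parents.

[0,6] S   >
  [0,2] S/N   <
    [0,1] "under" : S/NP
    [1,2] "slowly" : (S/N)\(S/NP)
  [2,6] N   <
    [2,5] NP   >
      [2,3] NP/(NP\N)   >T
        [2,3] "in" : N
      [3,5] NP\N   >
        [3,4] "sent" : (NP\N)/NP
        [4,5] "song" : NP
    [5,6] "often" : N\NP

[0,1] S/NP  lex  "under"
[1,2] (S/N)\(S/NP)  lex  "slowly"
[0,2] S/N  <  k=1
[2,3] N  lex  "in"
[2,3] NP/(NP\N)  >T
[3,4] (NP\N)/NP  lex  "sent"
[4,5] NP  lex  "song"
[3,5] NP\N  >  k=4
[2,5] NP  >  k=3
[5,6] N\NP  lex  "often"
[2,6] N  <  k=5
[0,6] S  >  k=2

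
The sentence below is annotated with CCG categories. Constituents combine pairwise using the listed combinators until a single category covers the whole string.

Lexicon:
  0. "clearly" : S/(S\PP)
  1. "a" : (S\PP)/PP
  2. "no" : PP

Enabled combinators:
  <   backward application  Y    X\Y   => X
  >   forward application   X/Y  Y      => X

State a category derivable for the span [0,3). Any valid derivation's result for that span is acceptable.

S

[0,3] S   >
  [0,1] "clearly" : S/(S\PP)
  [1,3] S\PP   >
    [1,2] "a" : (S\PP)/PP
    [2,3] "no" : PP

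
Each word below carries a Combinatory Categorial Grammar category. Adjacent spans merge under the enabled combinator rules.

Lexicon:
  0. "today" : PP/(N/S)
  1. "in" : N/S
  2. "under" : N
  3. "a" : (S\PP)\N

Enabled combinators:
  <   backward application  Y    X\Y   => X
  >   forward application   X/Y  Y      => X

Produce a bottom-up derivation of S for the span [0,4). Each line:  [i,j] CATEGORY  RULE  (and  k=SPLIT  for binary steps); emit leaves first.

[0,4] S   <
  [0,2] PP   >
    [0,1] "today" : PP/(N/S)
    [1,2] "in" : N/S
  [2,4] S\PP   <
    [2,3] "under" : N
    [3,4] "a" : (S\PP)\N

[0,1] PP/(N/S)  lex  "today"
[1,2] N/S  lex  "in"
[0,2] PP  >  k=1
[2,3] N  lex  "under"
[3,4] (S\PP)\N  lex  "a"
[2,4] S\PP  <  k=3
[0,4] S  <  k=2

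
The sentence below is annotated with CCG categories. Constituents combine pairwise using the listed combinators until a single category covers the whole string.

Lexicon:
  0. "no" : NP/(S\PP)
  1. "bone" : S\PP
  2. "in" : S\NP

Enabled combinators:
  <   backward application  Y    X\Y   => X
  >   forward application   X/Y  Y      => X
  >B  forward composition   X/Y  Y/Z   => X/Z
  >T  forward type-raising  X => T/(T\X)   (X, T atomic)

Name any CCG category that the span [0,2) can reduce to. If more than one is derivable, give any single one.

NP

[0,3] S   <
  [0,2] NP   >
    [0,1] "no" : NP/(S\PP)
    [1,2] "bone" : S\PP
  [2,3] "in" : S\NP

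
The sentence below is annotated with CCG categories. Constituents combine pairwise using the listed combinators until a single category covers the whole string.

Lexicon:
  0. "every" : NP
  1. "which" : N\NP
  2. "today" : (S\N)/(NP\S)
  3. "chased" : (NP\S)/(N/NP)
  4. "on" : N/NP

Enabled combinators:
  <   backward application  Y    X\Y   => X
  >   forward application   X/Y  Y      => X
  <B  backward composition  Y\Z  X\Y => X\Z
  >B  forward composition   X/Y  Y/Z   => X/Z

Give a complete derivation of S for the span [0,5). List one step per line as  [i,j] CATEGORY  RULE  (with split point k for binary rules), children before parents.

[0,5] S   <
  [0,2] N   <
    [0,1] "every" : NP
    [1,2] "which" : N\NP
  [2,5] S\N   >
    [2,3] "today" : (S\N)/(NP\S)
    [3,5] NP\S   >
      [3,4] "chased" : (NP\S)/(N/NP)
      [4,5] "on" : N/NP

[0,1] NP  lex  "every"
[1,2] N\NP  lex  "which"
[0,2] N  <  k=1
[2,3] (S\N)/(NP\S)  lex  "today"
[3,4] (NP\S)/(N/NP)  lex  "chased"
[4,5] N/NP  lex  "on"
[3,5] NP\S  >  k=4
[2,5] S\N  >  k=3
[0,5] S  <  k=2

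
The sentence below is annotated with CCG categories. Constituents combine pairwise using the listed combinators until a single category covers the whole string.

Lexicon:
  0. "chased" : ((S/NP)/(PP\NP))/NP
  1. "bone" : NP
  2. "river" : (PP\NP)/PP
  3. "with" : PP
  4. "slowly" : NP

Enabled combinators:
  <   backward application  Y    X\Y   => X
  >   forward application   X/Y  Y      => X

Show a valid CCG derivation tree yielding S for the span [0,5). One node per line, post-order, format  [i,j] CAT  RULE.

[0,1] ((S/NP)/(PP\NP))/NP  lex  "chased"
[1,2] NP  lex  "bone"
[0,2] (S/NP)/(PP\NP)  >  k=1
[2,3] (PP\NP)/PP  lex  "river"
[3,4] PP  lex  "with"
[2,4] PP\NP  >  k=3
[0,4] S/NP  >  k=2
[4,5] NP  lex  "slowly"
[0,5] S  >  k=4

[0,5] S   >
  [0,4] S/NP   >
    [0,2] (S/NP)/(PP\NP)   >
      [0,1] "chased" : ((S/NP)/(PP\NP))/NP
      [1,2] "bone" : NP
    [2,4] PP\NP   >
      [2,3] "river" : (PP\NP)/PP
      [3,4] "with" : PP
  [4,5] "slowly" : NP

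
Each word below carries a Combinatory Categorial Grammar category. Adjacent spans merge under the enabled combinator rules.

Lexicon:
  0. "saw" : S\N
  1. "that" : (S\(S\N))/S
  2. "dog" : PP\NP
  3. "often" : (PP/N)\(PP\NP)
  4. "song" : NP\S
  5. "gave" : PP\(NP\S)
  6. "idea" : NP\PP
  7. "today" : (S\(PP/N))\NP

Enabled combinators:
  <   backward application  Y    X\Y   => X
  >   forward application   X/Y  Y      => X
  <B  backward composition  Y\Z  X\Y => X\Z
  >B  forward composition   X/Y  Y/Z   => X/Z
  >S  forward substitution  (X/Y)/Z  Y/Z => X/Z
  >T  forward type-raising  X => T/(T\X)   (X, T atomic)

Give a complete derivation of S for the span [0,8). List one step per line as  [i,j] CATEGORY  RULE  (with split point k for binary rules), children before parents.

[0,8] S   <
  [0,1] "saw" : S\N
  [1,8] S\(S\N)   >
    [1,2] "that" : (S\(S\N))/S
    [2,8] S   <
      [2,4] PP/N   <
        [2,3] "dog" : PP\NP
        [3,4] "often" : (PP/N)\(PP\NP)
      [4,8] S\(PP/N)   <
        [4,7] NP   <
          [4,6] PP   <
            [4,5] "song" : NP\S
            [5,6] "gave" : PP\(NP\S)
          [6,7] "idea" : NP\PP
        [7,8] "today" : (S\(PP/N))\NP

[0,1] S\N  lex  "saw"
[1,2] (S\(S\N))/S  lex  "that"
[2,3] PP\NP  lex  "dog"
[3,4] (PP/N)\(PP\NP)  lex  "often"
[2,4] PP/N  <  k=3
[4,5] NP\S  lex  "song"
[5,6] PP\(NP\S)  lex  "gave"
[4,6] PP  <  k=5
[6,7] NP\PP  lex  "idea"
[4,7] NP  <  k=6
[7,8] (S\(PP/N))\NP  lex  "today"
[4,8] S\(PP/N)  <  k=7
[2,8] S  <  k=4
[1,8] S\(S\N)  >  k=2
[0,8] S  <  k=1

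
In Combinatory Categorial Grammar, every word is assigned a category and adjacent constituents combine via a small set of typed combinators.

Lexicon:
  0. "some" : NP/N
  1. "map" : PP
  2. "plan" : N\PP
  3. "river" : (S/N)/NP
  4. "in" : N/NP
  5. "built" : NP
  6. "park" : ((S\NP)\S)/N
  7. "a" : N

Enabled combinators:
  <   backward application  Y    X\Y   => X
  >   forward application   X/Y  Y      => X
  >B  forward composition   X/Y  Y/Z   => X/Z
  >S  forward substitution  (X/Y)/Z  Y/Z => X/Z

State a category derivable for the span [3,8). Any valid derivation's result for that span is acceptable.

[0,8] S   <
  [0,3] NP   >
    [0,1] "some" : NP/N
    [1,3] N   <
      [1,2] "map" : PP
      [2,3] "plan" : N\PP
  [3,8] S\NP   <
    [3,6] S   >
      [3,5] S/NP   >S
        [3,4] "river" : (S/N)/NP
        [4,5] "in" : N/NP
      [5,6] "built" : NP
    [6,8] (S\NP)\S   >
      [6,7] "park" : ((S\NP)\S)/N
      [7,8] "a" : N

S\NP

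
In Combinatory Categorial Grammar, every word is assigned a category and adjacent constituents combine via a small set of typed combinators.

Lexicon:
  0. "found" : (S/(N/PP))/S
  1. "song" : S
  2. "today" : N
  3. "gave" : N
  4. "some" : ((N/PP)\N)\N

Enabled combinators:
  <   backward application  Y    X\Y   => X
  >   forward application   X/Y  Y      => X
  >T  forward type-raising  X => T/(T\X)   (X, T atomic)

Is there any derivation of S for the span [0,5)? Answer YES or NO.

YES

[0,5] S   >
  [0,2] S/(N/PP)   >
    [0,1] "found" : (S/(N/PP))/S
    [1,2] "song" : S
  [2,5] N/PP   <
    [2,3] "today" : N
    [3,5] (N/PP)\N   <
      [3,4] "gave" : N
      [4,5] "some" : ((N/PP)\N)\N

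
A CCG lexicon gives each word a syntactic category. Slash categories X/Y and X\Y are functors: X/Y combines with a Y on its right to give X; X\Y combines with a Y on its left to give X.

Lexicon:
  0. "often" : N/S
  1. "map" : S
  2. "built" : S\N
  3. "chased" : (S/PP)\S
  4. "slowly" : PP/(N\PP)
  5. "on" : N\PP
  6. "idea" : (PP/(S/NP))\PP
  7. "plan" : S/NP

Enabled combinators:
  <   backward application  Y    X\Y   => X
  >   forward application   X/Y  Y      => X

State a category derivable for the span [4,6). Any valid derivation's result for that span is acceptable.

[0,8] S   >
  [0,4] S/PP   <
    [0,3] S   <
      [0,2] N   >
        [0,1] "often" : N/S
        [1,2] "map" : S
      [2,3] "built" : S\N
    [3,4] "chased" : (S/PP)\S
  [4,8] PP   >
    [4,7] PP/(S/NP)   <
      [4,6] PP   >
        [4,5] "slowly" : PP/(N\PP)
        [5,6] "on" : N\PP
      [6,7] "idea" : (PP/(S/NP))\PP
    [7,8] "plan" : S/NP

PP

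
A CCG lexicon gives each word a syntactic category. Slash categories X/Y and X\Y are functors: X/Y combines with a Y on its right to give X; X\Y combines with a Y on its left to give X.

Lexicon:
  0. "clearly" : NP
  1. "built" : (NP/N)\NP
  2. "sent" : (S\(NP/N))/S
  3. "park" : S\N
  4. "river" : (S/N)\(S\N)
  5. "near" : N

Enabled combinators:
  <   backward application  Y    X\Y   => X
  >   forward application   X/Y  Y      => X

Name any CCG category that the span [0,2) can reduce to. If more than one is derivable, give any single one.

NP/N

[0,6] S   <
  [0,2] NP/N   <
    [0,1] "clearly" : NP
    [1,2] "built" : (NP/N)\NP
  [2,6] S\(NP/N)   >
    [2,3] "sent" : (S\(NP/N))/S
    [3,6] S   >
      [3,5] S/N   <
        [3,4] "park" : S\N
        [4,5] "river" : (S/N)\(S\N)
      [5,6] "near" : N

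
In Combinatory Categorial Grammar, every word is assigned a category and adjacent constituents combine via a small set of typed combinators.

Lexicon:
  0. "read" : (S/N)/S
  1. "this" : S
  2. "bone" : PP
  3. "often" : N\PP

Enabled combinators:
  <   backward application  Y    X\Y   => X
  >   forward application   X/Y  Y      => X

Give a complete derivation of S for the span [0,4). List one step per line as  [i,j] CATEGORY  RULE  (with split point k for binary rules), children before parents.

[0,1] (S/N)/S  lex  "read"
[1,2] S  lex  "this"
[0,2] S/N  >  k=1
[2,3] PP  lex  "bone"
[3,4] N\PP  lex  "often"
[2,4] N  <  k=3
[0,4] S  >  k=2

[0,4] S   >
  [0,2] S/N   >
    [0,1] "read" : (S/N)/S
    [1,2] "this" : S
  [2,4] N   <
    [2,3] "bone" : PP
    [3,4] "often" : N\PP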